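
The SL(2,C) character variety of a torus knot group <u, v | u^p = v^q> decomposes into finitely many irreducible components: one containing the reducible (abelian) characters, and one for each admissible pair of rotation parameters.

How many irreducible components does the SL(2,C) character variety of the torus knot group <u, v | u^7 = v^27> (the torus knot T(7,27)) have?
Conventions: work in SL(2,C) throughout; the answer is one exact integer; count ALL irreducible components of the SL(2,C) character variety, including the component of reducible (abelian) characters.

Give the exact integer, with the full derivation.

79

Gamma = < u, v | u^7 = v^27 > (torus knot T(7,27)); the central element u^7 = v^27 acts as +I or -I in any irreducible SL(2,C) representation.
So on each irreducible component the traces are pinned: tr(u) = 2*cos(pi*alpha/7) with 1 <= alpha <= 6, tr(v) = 2*cos(pi*beta/27) with 1 <= beta <= 26.
u^7 = (-1)^alpha I and v^27 = (-1)^beta I must agree, so alpha and beta have equal parity.
count pairs: odd alpha (3 choices) x odd beta (13), plus even alpha (3) x even beta (13): 3*13 + 3*13 = 78.
components with irreducible characters: 78; plus the single component of reducible (abelian) characters: total 79.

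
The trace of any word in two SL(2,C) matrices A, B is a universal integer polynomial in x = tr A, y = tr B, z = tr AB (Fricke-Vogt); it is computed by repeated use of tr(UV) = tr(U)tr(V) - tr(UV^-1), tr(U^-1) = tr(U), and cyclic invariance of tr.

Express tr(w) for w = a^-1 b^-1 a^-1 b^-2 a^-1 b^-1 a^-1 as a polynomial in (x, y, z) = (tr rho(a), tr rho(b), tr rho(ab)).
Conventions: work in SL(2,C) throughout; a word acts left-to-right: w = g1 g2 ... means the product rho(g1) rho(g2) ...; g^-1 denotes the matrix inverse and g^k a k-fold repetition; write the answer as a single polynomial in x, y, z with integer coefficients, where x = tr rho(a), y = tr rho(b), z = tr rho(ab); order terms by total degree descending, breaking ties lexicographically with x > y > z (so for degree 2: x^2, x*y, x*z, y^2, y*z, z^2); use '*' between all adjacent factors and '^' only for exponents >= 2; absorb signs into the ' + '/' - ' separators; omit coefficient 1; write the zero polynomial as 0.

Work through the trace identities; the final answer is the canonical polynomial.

tr(a^-1) = tr(a) = x
tr(a^-2) = tr(a^-1) * tr(a) - tr(1) = x^2 - 2
and tr(b a^-1) = tr(b) * tr(a) - tr(b a) = x*y - z
tr(a^-2 b) = tr(b a^-1) * tr(a) - tr(b) = x^2*y - x*z - y
tr(b^-1 a^-2) = tr(a^-2) * tr(b) - tr(a^-2 b) = x*z - y
next, tr(a^-1 b^-2 a^-1) = tr(b^-1 a^-2) * tr(b) - tr(b^-1 a^-2 b) = x*y*z - x^2 - y^2 + 2
tr(a b a b) = tr(a b) * tr(a b) - tr(1) = z^2 - 2
and tr(b a b^-1 a) = tr(a b a) * tr(b) - tr(a b a b) = x*y*z - y^2 - z^2 + 2
and tr(b^-1 a^-1 b a) = tr(b a b^-1) * tr(a) - tr(b a b^-1 a) = -x*y*z + x^2 + y^2 + z^2 - 2
tr(a^-1 b a^-1 b^-1) = tr(b^-1 a^-1 b) * tr(a) - tr(b^-1 a^-1 b a) = x*y*z - y^2 - z^2 + 2
and tr(a^-1 b^-2 a^-1 b) = tr(a^-1 b a^-1 b^-1) * tr(b) - tr(a^-1 b a^-1) = x*y^2*z - x^2*y - y^3 - y*z^2 + x*z + 3*y
tr(b^-1 a^-1 b^-1 a^-1 b^-1) = tr(a^-1 b^-2 a^-1) * tr(b) - tr(a^-1 b^-2 a^-1 b) = y*z^2 - x*z - y
tr(b^-2) = tr(b^-1) * tr(b) - tr(1) = y^2 - 2
and tr(b^-2 a) = tr(b^-1 a) * tr(b) - tr(b^-1 a b) = x*y^2 - y*z - x
next, tr(b^-1 a^-1 b^-1) = tr(b^-2) * tr(a) - tr(b^-2 a) = y*z - x
tr(b a b^-2 a) = tr(b^-1 a b a) * tr(b) - tr(b^-1 a b a b) = x*y^2*z - y^3 - y*z^2 - x*z + 3*y
tr(b^-1 a^-1 b a b^-1) = tr(b a b^-2) * tr(a) - tr(b a b^-2 a) = -x*y^2*z + x^2*y + y^3 + y*z^2 - 3*y
tr(a^2 b a) = tr(a) * tr(a b a) - tr(a b) = x^2*z - x*y - z
tr(a^2 b a b) = tr(a) * tr(b a b a) - tr(b a b) = x*z^2 - y*z - x
tr(a b a b^-1 a) = tr(a^2 b a) * tr(b) - tr(a^2 b a b) = x^2*y*z - x*y^2 - x*z^2 + x
next, tr(a b a b a b) = tr(a b) * tr(a b a b) - tr(a^-1 b^-1) = z^3 - 3*z
next, tr(a b a b^-1 a b) = tr(a b a b a) * tr(b) - tr(a b a b a b) = x*y*z^2 - y^2*z - z^3 - x*y + 3*z
and tr(b a b^-1 a b^-1 a) = tr(a b a b^-1 a) * tr(b) - tr(a b a b^-1 a b) = x^2*y^2*z - x*y^3 - 2*x*y*z^2 + y^2*z + z^3 + 2*x*y - 3*z
and tr(b^-1 a^-1 b a b^-1 a) = tr(b a b^-1 a b^-1) * tr(a) - tr(b a b^-1 a b^-1 a) = -x^2*y^2*z + x^3*y + x*y^3 + 2*x*y*z^2 - x^2*z - y^2*z - z^3 - 3*x*y + 3*z
tr(a b^-1 a^-1 b^-1 a^-1 b) = tr(b^-1 a^-1 b a b^-1) * tr(a) - tr(b^-1 a^-1 b a b^-1 a) = -x*y*z^2 + x^2*z + y^2*z + z^3 - 3*z
tr(b^-1 a^-1 b^-1 a^-1 b^-1 a) = tr(a b^-1 a^-1 b^-1 a^-1) * tr(b) - tr(a b^-1 a^-1 b^-1 a^-1 b) = x*y*z^2 - x^2*z - z^3 - x*y + 3*z
and tr(a^-1 b^-1 a^-1 b^-1 a^-1 b^-1) = tr(b^-1 a^-1 b^-1 a^-1 b^-1) * tr(a) - tr(b^-1 a^-1 b^-1 a^-1 b^-1 a) = z^3 - 3*z
and tr(a^-1 b^-1 a^-1 b^-2 a^-1 b^-1) = tr(a^-1 b^-1 a^-1 b^-1 a^-1 b^-1) * tr(b) - tr(a^-1 b^-1 a^-1 b^-1 a^-1) = y*z^3 - x*z^2 - 2*y*z + x
tr(b^-1 a^-1 b^-2 a^-1 b^-1) = tr(a^-1 b^-2 a^-1 b^-1) * tr(b) - tr(a^-1 b^-2 a^-1) = y^2*z^2 - 2*x*y*z + x^2 - 2
next, tr(a^-1 b^-1 a^-1 b^-2 a^-1 b^-1 a^-1) = tr(a^-1 b^-1 a^-1 b^-2 a^-1 b^-1) * tr(a) - tr(a^-1 b^-1 a^-1 b^-2 a^-1 b^-1 a) = x*y*z^3 - x^2*z^2 - y^2*z^2 + 2

x*y*z^3 - x^2*z^2 - y^2*z^2 + 2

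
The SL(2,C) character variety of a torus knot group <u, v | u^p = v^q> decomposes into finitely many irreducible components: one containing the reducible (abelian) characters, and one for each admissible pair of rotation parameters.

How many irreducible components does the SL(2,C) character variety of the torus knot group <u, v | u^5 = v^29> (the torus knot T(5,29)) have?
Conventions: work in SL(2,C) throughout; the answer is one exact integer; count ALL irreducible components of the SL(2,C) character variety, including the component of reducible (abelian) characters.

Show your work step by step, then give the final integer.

Gamma = < u, v | u^5 = v^29 > (torus knot T(5,29)); the central element u^5 = v^29 acts as +I or -I in any irreducible SL(2,C) representation.
On an irreducible component, tr(u) is locked at 2*cos(pi*alpha/5) for some alpha in 1..4, and tr(v) at 2*cos(pi*beta/29) for some beta in 1..28.
u^5 = (-1)^alpha I and v^29 = (-1)^beta I must agree, so alpha and beta have equal parity.
Counting: 2 odd alphas x 14 odd betas + 2 even alphas x 14 even betas = 28 + 28 = 56.
components with irreducible characters: 56; plus the single component of reducible (abelian) characters: total 57.

57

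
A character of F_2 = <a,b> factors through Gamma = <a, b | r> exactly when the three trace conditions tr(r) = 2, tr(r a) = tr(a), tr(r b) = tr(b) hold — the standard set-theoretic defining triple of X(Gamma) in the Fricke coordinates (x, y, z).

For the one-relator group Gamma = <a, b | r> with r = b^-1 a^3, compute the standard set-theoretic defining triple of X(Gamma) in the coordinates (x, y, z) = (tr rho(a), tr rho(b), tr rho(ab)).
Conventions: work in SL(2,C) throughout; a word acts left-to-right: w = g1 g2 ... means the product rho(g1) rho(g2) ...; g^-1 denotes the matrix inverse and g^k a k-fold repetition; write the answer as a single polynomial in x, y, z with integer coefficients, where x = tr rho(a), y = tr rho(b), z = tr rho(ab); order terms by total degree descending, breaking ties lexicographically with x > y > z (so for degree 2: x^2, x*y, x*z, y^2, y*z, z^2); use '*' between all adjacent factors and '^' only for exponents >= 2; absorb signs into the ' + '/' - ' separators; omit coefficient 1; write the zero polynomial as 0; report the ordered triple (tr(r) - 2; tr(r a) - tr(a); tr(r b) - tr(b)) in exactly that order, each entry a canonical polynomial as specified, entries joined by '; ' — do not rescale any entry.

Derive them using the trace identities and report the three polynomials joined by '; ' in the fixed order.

apply: tr(a^2) = tr(a) * tr(a) - tr(1)   [square of a] = x^2 - 2
tr(a^3) = tr(a) * tr(a^2) - tr(a)   [square of a] = x^3 - 3*x
use: tr(a b a) = tr(a) * tr(b a) - tr(b)   [square of a] = x*z - y
apply: tr(a^3 b) = tr(a) * tr(a b a) - tr(a b)   [square of a] = x^2*z - x*y - z
apply: tr(b^-1 a^3) = tr(a^3) * tr(b) - tr(a^3 b)   [inverse elimination on b] = x^3*y - x^2*z - 2*x*y + z
tr(a^4) = tr(a) * tr(a^3) - tr(a^2)  (reduce the a square) = x^4 - 4*x^2 + 2
tr(a^4 b) = tr(a) * tr(a^2 b a) - tr(a^2 b)  (reduce the a square) = x^3*z - x^2*y - 2*x*z + y
use: tr(b^-1 a^4) = tr(a^4) * tr(b) - tr(a^4 b)  (eliminate b^-1) = x^4*y - x^3*z - 3*x^2*y + 2*x*z + y
assemble the triple (tr(r) - 2; tr(r a) - x; tr(r b) - y)

x^3*y - x^2*z - 2*x*y + z - 2; x^4*y - x^3*z - 3*x^2*y + 2*x*z - x + y; x^3 - 3*x - y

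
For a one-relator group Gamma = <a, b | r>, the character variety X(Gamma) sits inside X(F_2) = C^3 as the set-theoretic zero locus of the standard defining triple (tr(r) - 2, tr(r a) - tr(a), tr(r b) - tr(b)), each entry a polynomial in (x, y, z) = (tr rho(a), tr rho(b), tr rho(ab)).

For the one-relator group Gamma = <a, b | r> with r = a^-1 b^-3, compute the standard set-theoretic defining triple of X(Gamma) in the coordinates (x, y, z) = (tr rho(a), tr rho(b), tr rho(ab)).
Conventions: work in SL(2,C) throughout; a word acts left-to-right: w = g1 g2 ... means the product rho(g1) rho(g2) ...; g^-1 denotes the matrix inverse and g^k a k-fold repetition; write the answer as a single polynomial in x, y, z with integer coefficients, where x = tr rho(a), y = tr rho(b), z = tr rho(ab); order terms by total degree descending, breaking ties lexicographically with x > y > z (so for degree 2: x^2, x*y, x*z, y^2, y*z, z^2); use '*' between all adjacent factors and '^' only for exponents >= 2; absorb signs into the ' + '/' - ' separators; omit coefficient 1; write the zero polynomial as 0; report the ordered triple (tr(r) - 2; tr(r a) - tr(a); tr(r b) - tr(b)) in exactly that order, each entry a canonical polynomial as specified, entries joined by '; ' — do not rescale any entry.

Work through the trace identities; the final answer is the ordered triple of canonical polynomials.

trace(b^-1) = trace(b) = y
and trace(b^-1 a) = trace(a)*trace(b) - trace(a b) = x*y - z
next, trace(a^-1 b^-1) = trace(b^-1)*trace(a) - trace(b^-1 a) = z
and trace(a^-1 b^-2) = trace(a^-1 b^-1)*trace(b) - trace(a^-1) = y*z - x
and trace(a^-1 b^-3) = trace(a^-1 b^-2)*trace(b) - trace(a^-1 b^-1) = y^2*z - x*y - z
and trace(b^-2) = trace(b^-1)*trace(b) - trace(1) = y^2 - 2
trace(b^-3) = trace(b^-2)*trace(b) - trace(b^-1) = y^3 - 3*y
assemble the triple (trace(r) - 2; trace(r a) - x; trace(r b) - y)

y^2*z - x*y - z - 2; y^3 - x - 3*y; y*z - x - y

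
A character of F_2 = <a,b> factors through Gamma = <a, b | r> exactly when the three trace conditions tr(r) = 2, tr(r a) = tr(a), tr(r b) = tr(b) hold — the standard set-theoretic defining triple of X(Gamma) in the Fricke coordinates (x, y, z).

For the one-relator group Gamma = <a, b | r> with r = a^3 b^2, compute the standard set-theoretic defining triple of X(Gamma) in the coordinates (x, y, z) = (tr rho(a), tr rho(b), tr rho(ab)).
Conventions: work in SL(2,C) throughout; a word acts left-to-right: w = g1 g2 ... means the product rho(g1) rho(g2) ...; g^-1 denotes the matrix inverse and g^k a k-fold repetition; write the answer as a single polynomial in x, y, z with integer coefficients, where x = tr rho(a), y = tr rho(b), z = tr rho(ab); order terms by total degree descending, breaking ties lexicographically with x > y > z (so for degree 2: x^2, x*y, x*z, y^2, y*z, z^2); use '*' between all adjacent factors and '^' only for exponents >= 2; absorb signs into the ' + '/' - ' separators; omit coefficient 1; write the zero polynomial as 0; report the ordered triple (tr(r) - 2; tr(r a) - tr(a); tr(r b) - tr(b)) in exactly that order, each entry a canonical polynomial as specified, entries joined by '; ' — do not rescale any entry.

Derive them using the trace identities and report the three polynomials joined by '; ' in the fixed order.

tr(b^2 a) = tr(b) tr(a b) - tr(a) = y*z - x
tr(b^2) = tr(b) tr(b) - tr(1) = y^2 - 2
apply: tr(b^2 a^2) = tr(a) tr(b^2 a) - tr(b^2) = x*y*z - x^2 - y^2 + 2
tr(a^3 b^2) = tr(a) tr(b^2 a^2) - tr(b^2 a) = x^2*y*z - x^3 - x*y^2 - y*z + 3*x
use: tr(b a^2) = tr(a) tr(b a) - tr(b) = x*z - y
tr(a^2 b a) = tr(a) tr(b a^2) - tr(b a) = x^2*z - x*y - z
tr(a^4 b) = tr(a) tr(a^2 b a) - tr(a^2 b) = x^3*z - x^2*y - 2*x*z + y
use: tr(a^2) = tr(a) tr(a) - tr(1) = x^2 - 2
apply: tr(a^3) = tr(a) tr(a^2) - tr(a) = x^3 - 3*x
apply: tr(a^4) = tr(a) tr(a^3) - tr(a^2) = x^4 - 4*x^2 + 2
tr(a^3 b^2 a) = tr(b) tr(a^4 b) - tr(a^4) = x^3*y*z - x^4 - x^2*y^2 - 2*x*y*z + 4*x^2 + y^2 - 2
tr(a^3 b^3) = tr(b) tr(b a^3 b) - tr(b a^3) = x^2*y^2*z - x^3*y - x*y^3 - x^2*z - y^2*z + 4*x*y + z
assemble the triple (tr(r) - 2; tr(r a) - x; tr(r b) - y)

x^2*y*z - x^3 - x*y^2 - y*z + 3*x - 2; x^3*y*z - x^4 - x^2*y^2 - 2*x*y*z + 4*x^2 + y^2 - x - 2; x^2*y^2*z - x^3*y - x*y^3 - x^2*z - y^2*z + 4*x*y - y + z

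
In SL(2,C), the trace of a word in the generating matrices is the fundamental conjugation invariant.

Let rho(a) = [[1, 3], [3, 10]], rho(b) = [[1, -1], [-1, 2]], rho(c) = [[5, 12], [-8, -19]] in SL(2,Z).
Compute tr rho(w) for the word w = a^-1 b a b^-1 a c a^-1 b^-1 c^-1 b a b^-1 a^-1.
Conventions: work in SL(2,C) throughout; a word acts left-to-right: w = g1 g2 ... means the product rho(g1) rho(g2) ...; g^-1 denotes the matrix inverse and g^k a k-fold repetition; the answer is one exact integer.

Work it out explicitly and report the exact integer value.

rho(a^-1) = [[10, -3], [-3, 1]]
... * rho(b) = [[1, -1], [-1, 2]]  ->  [[13, -16], [-4, 5]]
... * rho(a) = [[1, 3], [3, 10]]  ->  [[-35, -121], [11, 38]]
... * rho(b^-1) = [[2, 1], [1, 1]]  ->  [[-191, -156], [60, 49]]
... * rho(a) = [[1, 3], [3, 10]]  ->  [[-659, -2133], [207, 670]]
... * rho(c) = [[5, 12], [-8, -19]]  ->  [[13769, 32619], [-4325, -10246]]
... * rho(a^-1) = [[10, -3], [-3, 1]]  ->  [[39833, -8688], [-12512, 2729]]
... * rho(b^-1) = [[2, 1], [1, 1]]  ->  [[70978, 31145], [-22295, -9783]]
... * rho(c^-1) = [[-19, -12], [8, 5]]  ->  [[-1099422, -696011], [345341, 218625]]
... * rho(b) = [[1, -1], [-1, 2]]  ->  [[-403411, -292600], [126716, 91909]]
... * rho(a) = [[1, 3], [3, 10]]  ->  [[-1281211, -4136233], [402443, 1299238]]
... * rho(b^-1) = [[2, 1], [1, 1]]  ->  [[-6698655, -5417444], [2104124, 1701681]]
... * rho(a^-1) = [[10, -3], [-3, 1]]  ->  [[-50734218, 14678521], [15936197, -4610691]]
tr = -50734218 + -4610691 = -55344909

-55344909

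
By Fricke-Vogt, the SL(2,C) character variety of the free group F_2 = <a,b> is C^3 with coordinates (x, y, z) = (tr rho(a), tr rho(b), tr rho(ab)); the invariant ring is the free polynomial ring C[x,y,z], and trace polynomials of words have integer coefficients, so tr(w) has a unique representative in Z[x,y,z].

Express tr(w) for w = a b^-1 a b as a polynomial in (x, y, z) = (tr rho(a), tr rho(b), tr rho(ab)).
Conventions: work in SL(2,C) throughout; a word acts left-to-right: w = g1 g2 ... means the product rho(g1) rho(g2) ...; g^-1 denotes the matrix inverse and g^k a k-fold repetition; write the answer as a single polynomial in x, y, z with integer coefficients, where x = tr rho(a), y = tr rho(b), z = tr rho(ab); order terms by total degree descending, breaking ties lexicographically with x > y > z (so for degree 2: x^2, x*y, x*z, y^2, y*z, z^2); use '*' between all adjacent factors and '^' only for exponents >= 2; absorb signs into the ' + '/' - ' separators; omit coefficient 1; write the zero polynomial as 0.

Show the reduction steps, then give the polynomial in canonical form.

x*y*z - y^2 - z^2 + 2

trace(a b a) = trace(a) * trace(b a) - trace(b)  (reduce the a square) = x*z - y
trace(a b a b) = trace(b a) * trace(b a) - trace(1)  (split on b) = z^2 - 2
use: trace(a b^-1 a b) = trace(a b a) * trace(b) - trace(a b a b)  (eliminate b^-1) = x*y*z - y^2 - z^2 + 2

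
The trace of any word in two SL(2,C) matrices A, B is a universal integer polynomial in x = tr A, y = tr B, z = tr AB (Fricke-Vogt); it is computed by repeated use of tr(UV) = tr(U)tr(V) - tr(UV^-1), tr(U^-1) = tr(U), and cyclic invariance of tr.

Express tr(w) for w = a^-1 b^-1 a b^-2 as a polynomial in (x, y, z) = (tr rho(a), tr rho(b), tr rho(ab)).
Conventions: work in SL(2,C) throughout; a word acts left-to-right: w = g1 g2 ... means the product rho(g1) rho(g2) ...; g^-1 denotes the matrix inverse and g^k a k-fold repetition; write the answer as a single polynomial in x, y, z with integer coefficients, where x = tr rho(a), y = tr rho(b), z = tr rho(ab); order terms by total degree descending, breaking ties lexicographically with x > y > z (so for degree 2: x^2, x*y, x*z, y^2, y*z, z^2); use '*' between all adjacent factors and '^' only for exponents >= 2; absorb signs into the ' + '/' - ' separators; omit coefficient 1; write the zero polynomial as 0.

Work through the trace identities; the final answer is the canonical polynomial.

x*y^2*z - x^2*y - y*z^2 + y

tr(b^-1) = tr(b) = y
tr(a b a) = tr(a) * tr(b a) - tr(b) = x*z - y
tr(a b a b) = tr(b a) * tr(b a) - tr(1) = z^2 - 2
apply: tr(b a b^-1 a) = tr(a b a) * tr(b) - tr(a b a b) = x*y*z - y^2 - z^2 + 2
tr(a b^-1 a^-1 b) = tr(b a b^-1) * tr(a) - tr(b a b^-1 a) = -x*y*z + x^2 + y^2 + z^2 - 2
apply: tr(a^-1 b^-1 a b^-1) = tr(a b^-1 a^-1) * tr(b) - tr(a b^-1 a^-1 b) = x*y*z - x^2 - z^2 + 2
tr(a^-1 b^-1 a b^-2) = tr(a^-1 b^-1 a b^-1) * tr(b) - tr(a^-1 b^-1 a) = x*y^2*z - x^2*y - y*z^2 + y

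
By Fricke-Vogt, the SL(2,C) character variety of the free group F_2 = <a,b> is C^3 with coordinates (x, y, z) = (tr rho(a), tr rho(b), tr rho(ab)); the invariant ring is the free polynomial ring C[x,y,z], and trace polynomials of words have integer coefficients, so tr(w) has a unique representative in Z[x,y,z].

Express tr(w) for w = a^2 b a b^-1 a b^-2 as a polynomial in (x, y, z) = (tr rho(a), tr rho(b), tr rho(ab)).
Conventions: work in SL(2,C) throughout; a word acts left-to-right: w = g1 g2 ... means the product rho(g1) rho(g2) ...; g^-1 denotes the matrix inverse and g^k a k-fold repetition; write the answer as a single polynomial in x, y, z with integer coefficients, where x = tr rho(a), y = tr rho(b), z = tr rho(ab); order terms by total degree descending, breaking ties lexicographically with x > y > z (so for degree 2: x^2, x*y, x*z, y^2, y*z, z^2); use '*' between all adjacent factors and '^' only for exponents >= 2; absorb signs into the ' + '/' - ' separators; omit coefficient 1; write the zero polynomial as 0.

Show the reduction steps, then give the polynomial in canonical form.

trace(a b a) = trace(a) trace(b a) - trace(b) = x*z - y
trace(b a^3) = trace(a) trace(a b a) - trace(a b) = x^2*z - x*y - z
trace(a^2 b a^2) = trace(a) trace(b a^3) - trace(b a^2) = x^3*z - x^2*y - 2*x*z + y
trace(b a b a) = trace(a b) trace(a b) - trace(1) = z^2 - 2
trace(b a b) = trace(b) trace(a b) - trace(a) = y*z - x
trace(b a^2 b a) = trace(a) trace(b a b a) - trace(b a b) = x*z^2 - y*z - x
trace(a^2) = trace(a) trace(a) - trace(1) = x^2 - 2
trace(b a^2 b) = trace(b) trace(a^2 b) - trace(a^2) = x*y*z - x^2 - y^2 + 2
trace(a^2 b a^2 b) = trace(a) trace(b a^2 b a) - trace(b a^2 b) = x^2*z^2 - 2*x*y*z + y^2 - 2
trace(a b^-1 a^2 b a) = trace(a^2 b a^2) trace(b) - trace(a^2 b a^2 b) = x^3*y*z - x^2*y^2 - x^2*z^2 + 2
trace(a^2 b a b a) = trace(a) trace(a b a b a) - trace(a b a b) = x^2*z^2 - x*y*z - x^2 - z^2 + 2
trace(b a b a b a) = trace(a b a b) trace(a b) - trace(b a) = z^3 - 3*z
trace(b a b a b) = trace(b) trace(a b a b) - trace(a b a) = y*z^2 - x*z - y
trace(a^2 b a b a b) = trace(a) trace(b a b a b a) - trace(b a b a b) = x*z^3 - y*z^2 - 2*x*z + y
trace(a b^-1 a^2 b a b) = trace(a^2 b a b a) trace(b) - trace(a^2 b a b a b) = x^2*y*z^2 - x*y^2*z - x*z^3 - x^2*y + 2*x*z + y
trace(a^2 b a b^-1 a b^-1) = trace(a b^-1 a^2 b a) trace(b) - trace(a b^-1 a^2 b a b) = x^3*y^2*z - x^2*y^3 - 2*x^2*y*z^2 + x*y^2*z + x*z^3 + x^2*y - 2*x*z + y
trace(a^2 b a b^-1 a) = trace(a^3 b a) trace(b) - trace(a^3 b a b) = x^3*y*z - x^2*y^2 - x^2*z^2 - x*y*z + x^2 + y^2 + z^2 - 2
trace(a^2 b a b^-1 a b^-2) = trace(a^2 b a b^-1 a b^-1) trace(b) - trace(a^2 b a b^-1 a) = x^3*y^3*z - x^2*y^4 - 2*x^2*y^2*z^2 - x^3*y*z + x*y^3*z + x*y*z^3 + 2*x^2*y^2 + x^2*z^2 - x*y*z - x^2 - z^2 + 2

x^3*y^3*z - x^2*y^4 - 2*x^2*y^2*z^2 - x^3*y*z + x*y^3*z + x*y*z^3 + 2*x^2*y^2 + x^2*z^2 - x*y*z - x^2 - z^2 + 2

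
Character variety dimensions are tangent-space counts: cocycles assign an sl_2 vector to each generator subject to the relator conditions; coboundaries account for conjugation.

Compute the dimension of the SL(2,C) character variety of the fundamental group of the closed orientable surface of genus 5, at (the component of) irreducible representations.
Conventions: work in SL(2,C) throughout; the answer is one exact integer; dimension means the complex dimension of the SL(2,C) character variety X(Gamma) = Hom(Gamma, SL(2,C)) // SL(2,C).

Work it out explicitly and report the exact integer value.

pi_1 of the closed genus-5 surface has 10 generators bound by the single product-of-commutators relator.
Unconstrained cocycle data is one sl_2 vector per generator (30 dimensions), cut by the relator condition d_2(z) = 0.
H^2 = coker(d_2) is dual to H^0 = 0 at irreducible rho (Poincare duality), so d_2 is onto: dim Z^1 = 27.
As always at irreducible rho, dim B^1 = 3.
dim H^1 = 27 - 3 = 24 = dim X.

24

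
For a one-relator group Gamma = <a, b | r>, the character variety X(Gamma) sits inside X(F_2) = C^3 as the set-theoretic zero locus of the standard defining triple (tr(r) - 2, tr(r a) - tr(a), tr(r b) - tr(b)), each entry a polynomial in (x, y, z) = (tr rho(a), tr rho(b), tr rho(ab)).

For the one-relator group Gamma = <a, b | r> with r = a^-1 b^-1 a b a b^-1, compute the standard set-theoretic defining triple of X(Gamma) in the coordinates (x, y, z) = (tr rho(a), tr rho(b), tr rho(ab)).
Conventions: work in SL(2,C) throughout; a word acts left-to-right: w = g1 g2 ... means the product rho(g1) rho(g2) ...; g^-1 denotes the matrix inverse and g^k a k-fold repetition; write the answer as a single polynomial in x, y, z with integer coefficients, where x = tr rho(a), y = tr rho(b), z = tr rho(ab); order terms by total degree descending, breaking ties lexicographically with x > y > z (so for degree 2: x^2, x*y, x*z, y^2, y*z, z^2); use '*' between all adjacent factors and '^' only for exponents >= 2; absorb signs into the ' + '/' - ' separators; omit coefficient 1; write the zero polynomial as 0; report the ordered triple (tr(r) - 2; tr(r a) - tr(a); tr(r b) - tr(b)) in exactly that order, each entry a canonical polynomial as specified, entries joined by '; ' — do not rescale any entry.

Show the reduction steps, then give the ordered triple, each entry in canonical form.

trace(a b a) = trace(a) * trace(b a) - trace(b) = x*z - y
apply: trace(b a b a) = trace(b a) * trace(b a) - trace(1) = z^2 - 2
trace(b a b) = trace(b) * trace(a b) - trace(a) = y*z - x
use: trace(a b a b a) = trace(a) * trace(b a b a) - trace(b a b) = x*z^2 - y*z - x
apply: trace(a b a b a b) = trace(a b) * trace(a b a b) - trace(a^-1 b^-1) = z^3 - 3*z
trace(b^-1 a b a b a) = trace(a b a b a) * trace(b) - trace(a b a b a b) = x*y*z^2 - y^2*z - z^3 - x*y + 3*z
use: trace(a^-1 b^-1 a b a b) = trace(b^-1 a b a b) * trace(a) - trace(b^-1 a b a b a) = -x*y*z^2 + x^2*z + y^2*z + z^3 - 3*z
trace(a^-1 b^-1 a b a b^-1) = trace(a^-1 b^-1 a b a) * trace(b) - trace(a^-1 b^-1 a b a b) = x*y*z^2 - x^2*z - y^2*z - z^3 + x*y + 3*z
apply: trace(a b a b^-1) = trace(a b a) * trace(b) - trace(a b a b) = x*y*z - y^2 - z^2 + 2
apply: trace(b^-1 a b a b^-1) = trace(a b a b^-1) * trace(b) - trace(a b a) = x*y^2*z - y^3 - y*z^2 - x*z + 3*y
assemble the triple (trace(r) - 2; trace(r a) - x; trace(r b) - y)

x*y*z^2 - x^2*z - y^2*z - z^3 + x*y + 3*z - 2; x*y^2*z - y^3 - y*z^2 - x*z - x + 3*y; x - y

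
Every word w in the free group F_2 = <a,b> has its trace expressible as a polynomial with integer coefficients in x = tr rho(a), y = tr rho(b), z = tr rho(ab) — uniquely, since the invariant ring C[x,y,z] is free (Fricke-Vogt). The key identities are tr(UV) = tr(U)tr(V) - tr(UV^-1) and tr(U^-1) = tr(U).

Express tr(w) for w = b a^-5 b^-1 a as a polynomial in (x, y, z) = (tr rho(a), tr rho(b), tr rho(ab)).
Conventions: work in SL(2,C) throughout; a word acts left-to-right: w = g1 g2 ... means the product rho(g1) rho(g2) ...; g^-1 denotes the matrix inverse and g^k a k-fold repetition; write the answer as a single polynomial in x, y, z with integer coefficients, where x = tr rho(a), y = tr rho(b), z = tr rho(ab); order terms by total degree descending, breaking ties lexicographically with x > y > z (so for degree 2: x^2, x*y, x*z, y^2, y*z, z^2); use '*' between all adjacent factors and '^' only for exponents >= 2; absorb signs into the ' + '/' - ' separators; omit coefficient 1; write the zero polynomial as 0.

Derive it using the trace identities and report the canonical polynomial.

trace(b a^-1) = trace(b) trace(a) - trace(b a) = x*y - z
next, trace(b a b) = trace(b) trace(a b) - trace(a) = y*z - x
and trace(b a b a) = trace(a b) trace(a b) - trace(1) = z^2 - 2
and trace(b a b a^-1) = trace(b a b) trace(a) - trace(b a b a) = x*y*z - x^2 - z^2 + 2
and trace(a b a^-2 b) = trace(b a b a^-1) trace(a) - trace(b a b) = x^2*y*z - x^3 - x*z^2 - y*z + 3*x
next, trace(a^-2 b^-1 a b) = trace(a b a^-2) trace(b) - trace(a b a^-2 b) = -x^2*y*z + x^3 + x*y^2 + x*z^2 - 3*x
trace(a b a) = trace(a) trace(b a) - trace(b) = x*z - y
trace(b^-1 a b a) = trace(a b a) trace(b) - trace(a b a b) = x*y*z - y^2 - z^2 + 2
trace(a^-1 b^-1 a b) = trace(b^-1 a b) trace(a) - trace(b^-1 a b a) = -x*y*z + x^2 + y^2 + z^2 - 2
and trace(a^-1 b^-1 a b a^-2) = trace(a^-2 b^-1 a b) trace(a) - trace(a^-2 b^-1 a b a) = -x^3*y*z + x^4 + x^2*y^2 + x^2*z^2 + x*y*z - 4*x^2 - y^2 - z^2 + 2
trace(b^-1 a b a^-4) = trace(a^-1 b^-1 a b a^-2) trace(a) - trace(a^-1 b^-1 a b a^-1) = -x^4*y*z + x^5 + x^3*y^2 + x^3*z^2 + 2*x^2*y*z - 5*x^3 - 2*x*y^2 - 2*x*z^2 + 5*x
next, trace(b a^-5 b^-1 a) = trace(b^-1 a b a^-4) trace(a) - trace(b^-1 a b a^-3) = -x^5*y*z + x^6 + x^4*y^2 + x^4*z^2 + 3*x^3*y*z - 6*x^4 - 3*x^2*y^2 - 3*x^2*z^2 - x*y*z + 9*x^2 + y^2 + z^2 - 2

-x^5*y*z + x^6 + x^4*y^2 + x^4*z^2 + 3*x^3*y*z - 6*x^4 - 3*x^2*y^2 - 3*x^2*z^2 - x*y*z + 9*x^2 + y^2 + z^2 - 2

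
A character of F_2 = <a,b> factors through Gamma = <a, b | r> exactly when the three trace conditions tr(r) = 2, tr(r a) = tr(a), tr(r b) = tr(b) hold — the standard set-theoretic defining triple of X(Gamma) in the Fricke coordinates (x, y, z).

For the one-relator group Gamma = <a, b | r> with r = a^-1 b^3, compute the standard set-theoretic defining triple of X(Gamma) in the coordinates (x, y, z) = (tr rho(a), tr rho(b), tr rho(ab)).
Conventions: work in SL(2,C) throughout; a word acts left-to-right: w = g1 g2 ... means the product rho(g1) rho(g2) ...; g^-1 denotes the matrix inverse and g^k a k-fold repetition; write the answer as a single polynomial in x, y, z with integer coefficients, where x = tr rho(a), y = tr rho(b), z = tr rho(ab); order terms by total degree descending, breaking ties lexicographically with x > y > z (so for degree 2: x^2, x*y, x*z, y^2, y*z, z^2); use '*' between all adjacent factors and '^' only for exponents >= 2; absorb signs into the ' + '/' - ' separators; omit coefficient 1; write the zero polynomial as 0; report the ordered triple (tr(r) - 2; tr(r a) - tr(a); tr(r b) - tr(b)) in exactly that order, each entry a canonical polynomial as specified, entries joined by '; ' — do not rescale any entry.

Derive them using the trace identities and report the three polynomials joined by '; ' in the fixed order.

reduce: tr(b^2) = tr(b) tr(b) - tr(1)   [square of b] = y^2 - 2
so tr(b^3) = tr(b) tr(b^2) - tr(b)   [square of b] = y^3 - 3*y
tr(b a b) = tr(b) tr(a b) - tr(a)   [square of b] = y*z - x
tr(b^3 a) = tr(b) tr(b a b) - tr(b a)   [square of b] = y^2*z - x*y - z
tr(a^-1 b^3) = tr(b^3) tr(a) - tr(b^3 a)   [inverse elimination on a] = x*y^3 - y^2*z - 2*x*y + z
tr(b^4) = tr(b) tr(b^3) - tr(b^2)  (reduce the b square) = y^4 - 4*y^2 + 2
so tr(b^4 a) = tr(b) tr(b^2 a b) - tr(b^2 a)  (reduce the b square) = y^3*z - x*y^2 - 2*y*z + x
reduce: tr(a^-1 b^4) = tr(b^4) tr(a) - tr(b^4 a)  (eliminate a^-1) = x*y^4 - y^3*z - 3*x*y^2 + 2*y*z + x
assemble the triple (tr(r) - 2; tr(r a) - x; tr(r b) - y)

x*y^3 - y^2*z - 2*x*y + z - 2; y^3 - x - 3*y; x*y^4 - y^3*z - 3*x*y^2 + 2*y*z + x - y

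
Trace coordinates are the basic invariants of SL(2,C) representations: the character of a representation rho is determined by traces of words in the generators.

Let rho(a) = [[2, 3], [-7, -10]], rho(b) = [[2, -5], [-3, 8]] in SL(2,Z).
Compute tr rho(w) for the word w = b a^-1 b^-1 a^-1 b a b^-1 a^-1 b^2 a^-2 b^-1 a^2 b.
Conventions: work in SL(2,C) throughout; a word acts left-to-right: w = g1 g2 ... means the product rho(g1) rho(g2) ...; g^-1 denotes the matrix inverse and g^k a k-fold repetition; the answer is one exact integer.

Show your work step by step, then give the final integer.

rho(b) = [[2, -5], [-3, 8]]
... * rho(a^-1) = [[-10, -3], [7, 2]]  ->  [[-55, -16], [86, 25]]
... * rho(b^-1) = [[8, 5], [3, 2]]  ->  [[-488, -307], [763, 480]]
... * rho(a^-1) = [[-10, -3], [7, 2]]  ->  [[2731, 850], [-4270, -1329]]
... * rho(b) = [[2, -5], [-3, 8]]  ->  [[2912, -6855], [-4553, 10718]]
... * rho(a) = [[2, 3], [-7, -10]]  ->  [[53809, 77286], [-84132, -120839]]
... * rho(b^-1) = [[8, 5], [3, 2]]  ->  [[662330, 423617], [-1035573, -662338]]
... * rho(a^-1) = [[-10, -3], [7, 2]]  ->  [[-3657981, -1139756], [5719364, 1782043]]
... * rho(b) = [[2, -5], [-3, 8]]  ->  [[-3896694, 9171857], [6092599, -14340476]]
... * rho(b) = [[2, -5], [-3, 8]]  ->  [[-35308959, 92858326], [55206626, -145186803]]
... * rho(a^-1) = [[-10, -3], [7, 2]]  ->  [[1003097872, 291643529], [-1568373881, -455993484]]
... * rho(a^-1) = [[-10, -3], [7, 2]]  ->  [[-7989474017, -2426006558], [12491784422, 3793134675]]
... * rho(b^-1) = [[8, 5], [3, 2]]  ->  [[-71193811810, -44799383201], [111313679401, 70045191460]]
... * rho(a) = [[2, 3], [-7, -10]]  ->  [[171208058787, 234412396580], [-267688981418, -366510876397]]
... * rho(a) = [[2, 3], [-7, -10]]  ->  [[-1298470658486, -1830499789439], [2030198171943, 2862041819716]]
... * rho(b) = [[2, -5], [-3, 8]]  ->  [[2894558051345, -8151645023082], [-4525729115262, 12745343698013]]
tr = 2894558051345 + 12745343698013 = 15639901749358

15639901749358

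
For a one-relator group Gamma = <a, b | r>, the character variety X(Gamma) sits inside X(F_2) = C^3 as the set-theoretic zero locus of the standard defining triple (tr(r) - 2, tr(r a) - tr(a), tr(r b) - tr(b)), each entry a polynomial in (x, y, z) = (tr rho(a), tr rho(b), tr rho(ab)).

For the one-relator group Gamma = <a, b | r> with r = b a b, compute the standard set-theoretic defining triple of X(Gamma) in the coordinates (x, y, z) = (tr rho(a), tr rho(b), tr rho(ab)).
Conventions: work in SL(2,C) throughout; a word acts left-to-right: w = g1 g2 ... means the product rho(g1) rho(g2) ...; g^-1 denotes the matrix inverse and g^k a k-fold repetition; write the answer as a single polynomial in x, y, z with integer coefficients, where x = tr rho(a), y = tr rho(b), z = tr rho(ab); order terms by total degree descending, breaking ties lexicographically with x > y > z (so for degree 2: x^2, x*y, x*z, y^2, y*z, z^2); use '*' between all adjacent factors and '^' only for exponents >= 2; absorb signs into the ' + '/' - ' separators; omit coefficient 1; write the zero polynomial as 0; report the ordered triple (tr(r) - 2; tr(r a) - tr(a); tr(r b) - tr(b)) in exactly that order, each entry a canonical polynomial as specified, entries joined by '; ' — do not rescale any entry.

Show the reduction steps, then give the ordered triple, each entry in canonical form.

use: tr(b a b) = tr(b) * tr(a b) - tr(a)  (reduce the b square) = y*z - x
use: tr(b a b a) = tr(b a) * tr(b a) - tr(1)  (split on b) = z^2 - 2
use: tr(b a b^2) = tr(b) * tr(a b^2) - tr(a b)  (reduce the b square) = y^2*z - x*y - z
assemble the triple (tr(r) - 2; tr(r a) - x; tr(r b) - y)

y*z - x - 2; z^2 - x - 2; y^2*z - x*y - y - z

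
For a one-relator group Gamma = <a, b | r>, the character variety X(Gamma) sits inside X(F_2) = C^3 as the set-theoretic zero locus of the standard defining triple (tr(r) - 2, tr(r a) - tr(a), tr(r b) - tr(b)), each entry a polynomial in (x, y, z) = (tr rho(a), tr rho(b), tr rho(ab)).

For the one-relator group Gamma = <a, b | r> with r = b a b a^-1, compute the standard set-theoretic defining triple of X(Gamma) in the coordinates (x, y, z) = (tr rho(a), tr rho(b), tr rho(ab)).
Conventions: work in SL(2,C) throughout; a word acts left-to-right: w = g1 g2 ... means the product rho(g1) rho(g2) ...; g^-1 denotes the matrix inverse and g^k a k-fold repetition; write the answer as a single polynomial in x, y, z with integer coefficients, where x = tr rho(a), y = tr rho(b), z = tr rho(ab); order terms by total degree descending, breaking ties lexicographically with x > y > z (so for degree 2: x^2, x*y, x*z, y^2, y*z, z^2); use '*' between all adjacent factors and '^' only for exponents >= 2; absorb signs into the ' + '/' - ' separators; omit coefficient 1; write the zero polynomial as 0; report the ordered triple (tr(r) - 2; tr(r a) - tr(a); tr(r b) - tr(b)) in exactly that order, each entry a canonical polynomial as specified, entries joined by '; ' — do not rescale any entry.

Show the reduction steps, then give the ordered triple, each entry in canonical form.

tr(b a b) = tr(b) * tr(a b) - tr(a)   [square of b] = y*z - x
tr(b a b a) = tr(b a) * tr(b a) - tr(1)   [split at a repeated b] = z^2 - 2
tr(b a b a^-1) = tr(b a b) * tr(a) - tr(b a b a)   [inverse elimination on a] = x*y*z - x^2 - z^2 + 2
tr(b^2 a b) = tr(b) * tr(a b^2) - tr(a b)  (reduce the b square) = y^2*z - x*y - z
tr(a b a) = tr(a) * tr(b a) - tr(b)  (reduce the a square) = x*z - y
tr(b^2 a b a) = tr(b) * tr(a b a b) - tr(a b a)  (reduce the b square) = y*z^2 - x*z - y
tr(b a b a^-1 b) = tr(b^2 a b) * tr(a) - tr(b^2 a b a)  (eliminate a^-1) = x*y^2*z - x^2*y - y*z^2 + y
assemble the triple (tr(r) - 2; tr(r a) - x; tr(r b) - y)

x*y*z - x^2 - z^2; y*z - 2*x; x*y^2*z - x^2*y - y*z^2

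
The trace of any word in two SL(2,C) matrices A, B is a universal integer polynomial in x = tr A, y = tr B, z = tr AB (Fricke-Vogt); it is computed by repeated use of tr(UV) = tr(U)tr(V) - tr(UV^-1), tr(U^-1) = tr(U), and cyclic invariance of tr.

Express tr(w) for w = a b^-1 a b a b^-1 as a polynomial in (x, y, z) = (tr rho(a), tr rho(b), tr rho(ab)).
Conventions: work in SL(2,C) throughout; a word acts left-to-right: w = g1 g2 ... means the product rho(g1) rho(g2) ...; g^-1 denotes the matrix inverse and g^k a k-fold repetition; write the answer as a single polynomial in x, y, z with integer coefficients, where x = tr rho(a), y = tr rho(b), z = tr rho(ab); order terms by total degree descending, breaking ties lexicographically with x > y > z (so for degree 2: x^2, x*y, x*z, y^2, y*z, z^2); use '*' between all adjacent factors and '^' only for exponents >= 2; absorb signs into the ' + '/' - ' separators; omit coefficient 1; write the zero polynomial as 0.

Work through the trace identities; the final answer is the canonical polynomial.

x^2*y^2*z - x*y^3 - 2*x*y*z^2 + y^2*z + z^3 + 2*x*y - 3*z

trace(a b a) = trace(a) trace(b a) - trace(b)  (reduce the a square) = x*z - y
trace(a b a^2) = trace(a) trace(a b a) - trace(a b)  (reduce the a square) = x^2*z - x*y - z
next, trace(b a b a) = trace(a b) trace(a b) - trace(1)  (split on a) = z^2 - 2
next, trace(b a b) = trace(b) trace(a b) - trace(a)  (reduce the b square) = y*z - x
next, trace(a b a^2 b) = trace(a) trace(b a b a) - trace(b a b)  (reduce the a square) = x*z^2 - y*z - x
and trace(a b^-1 a b a) = trace(a b a^2) trace(b) - trace(a b a^2 b)  (eliminate b^-1) = x^2*y*z - x*y^2 - x*z^2 + x
next, trace(a b a b a b) = trace(a b) trace(a b a b) - trace(a^-1 b^-1)  (split on a) = z^3 - 3*z
and trace(a b^-1 a b a b) = trace(a b a b a) trace(b) - trace(a b a b a b)  (eliminate b^-1) = x*y*z^2 - y^2*z - z^3 - x*y + 3*z
trace(a b^-1 a b a b^-1) = trace(a b^-1 a b a) trace(b) - trace(a b^-1 a b a b)  (eliminate b^-1) = x^2*y^2*z - x*y^3 - 2*x*y*z^2 + y^2*z + z^3 + 2*x*y - 3*z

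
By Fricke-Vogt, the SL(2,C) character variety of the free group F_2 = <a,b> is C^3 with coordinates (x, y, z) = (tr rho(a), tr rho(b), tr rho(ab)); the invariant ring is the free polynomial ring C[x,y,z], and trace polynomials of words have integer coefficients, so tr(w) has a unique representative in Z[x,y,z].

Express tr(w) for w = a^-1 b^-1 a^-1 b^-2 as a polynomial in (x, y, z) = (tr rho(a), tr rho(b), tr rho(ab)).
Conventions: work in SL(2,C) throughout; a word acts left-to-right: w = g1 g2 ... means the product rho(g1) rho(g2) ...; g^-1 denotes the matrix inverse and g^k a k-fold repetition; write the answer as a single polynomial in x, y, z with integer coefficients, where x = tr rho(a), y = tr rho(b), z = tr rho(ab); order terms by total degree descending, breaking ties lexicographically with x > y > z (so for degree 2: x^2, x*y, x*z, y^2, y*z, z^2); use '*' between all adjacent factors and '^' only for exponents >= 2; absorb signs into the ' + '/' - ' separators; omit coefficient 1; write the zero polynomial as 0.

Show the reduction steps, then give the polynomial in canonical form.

so tr(a^-1) = tr(a) = x
tr(a^-1 b) = tr(b) tr(a) - tr(b a) = x*y - z
so tr(a^-1 b^-1) = tr(a^-1) tr(b) - tr(a^-1 b) = z
reduce: tr(b^-1 a^-1 b^-1) = tr(a^-1 b^-1) tr(b) - tr(a^-1) = y*z - x
reduce: tr(b^-2 a^-1 b^-1) = tr(b^-1 a^-1 b^-1) tr(b) - tr(b^-1 a^-1) = y^2*z - x*y - z
tr(b^-1 a b^-1) = tr(b^-1 a) tr(b) - tr(b^-1 a b) = x*y^2 - y*z - x
reduce: tr(b^-1 a b^-2) = tr(b^-1 a b^-1) tr(b) - tr(b^-1 a) = x*y^3 - y^2*z - 2*x*y + z
so tr(a^2) = tr(a) tr(a) - tr(1) = x^2 - 2
tr(a^2 b) = tr(a) tr(b a) - tr(b) = x*z - y
tr(a^2 b^-1) = tr(a^2) tr(b) - tr(a^2 b) = x^2*y - x*z - y
so tr(a b^-2 a) = tr(a^2 b^-1) tr(b) - tr(a^2) = x^2*y^2 - x*y*z - x^2 - y^2 + 2
tr(a b a b) = tr(a b) tr(a b) - tr(1) = z^2 - 2
tr(b^-1 a b a) = tr(a b a) tr(b) - tr(a b a b) = x*y*z - y^2 - z^2 + 2
tr(a b^-2 a b) = tr(b^-1 a b a) tr(b) - tr(b^-1 a b a b) = x*y^2*z - y^3 - y*z^2 - x*z + 3*y
tr(b^-1 a b^-2 a) = tr(a b^-2 a) tr(b) - tr(a b^-2 a b) = x^2*y^3 - 2*x*y^2*z - x^2*y + y*z^2 + x*z - y
tr(b^-2 a^-1 b^-1 a) = tr(b^-1 a b^-2) tr(a) - tr(b^-1 a b^-2 a) = x*y^2*z - x^2*y - y*z^2 + y
reduce: tr(a^-1 b^-1 a^-1 b^-2) = tr(b^-2 a^-1 b^-1) tr(a) - tr(b^-2 a^-1 b^-1 a) = y*z^2 - x*z - y

y*z^2 - x*z - y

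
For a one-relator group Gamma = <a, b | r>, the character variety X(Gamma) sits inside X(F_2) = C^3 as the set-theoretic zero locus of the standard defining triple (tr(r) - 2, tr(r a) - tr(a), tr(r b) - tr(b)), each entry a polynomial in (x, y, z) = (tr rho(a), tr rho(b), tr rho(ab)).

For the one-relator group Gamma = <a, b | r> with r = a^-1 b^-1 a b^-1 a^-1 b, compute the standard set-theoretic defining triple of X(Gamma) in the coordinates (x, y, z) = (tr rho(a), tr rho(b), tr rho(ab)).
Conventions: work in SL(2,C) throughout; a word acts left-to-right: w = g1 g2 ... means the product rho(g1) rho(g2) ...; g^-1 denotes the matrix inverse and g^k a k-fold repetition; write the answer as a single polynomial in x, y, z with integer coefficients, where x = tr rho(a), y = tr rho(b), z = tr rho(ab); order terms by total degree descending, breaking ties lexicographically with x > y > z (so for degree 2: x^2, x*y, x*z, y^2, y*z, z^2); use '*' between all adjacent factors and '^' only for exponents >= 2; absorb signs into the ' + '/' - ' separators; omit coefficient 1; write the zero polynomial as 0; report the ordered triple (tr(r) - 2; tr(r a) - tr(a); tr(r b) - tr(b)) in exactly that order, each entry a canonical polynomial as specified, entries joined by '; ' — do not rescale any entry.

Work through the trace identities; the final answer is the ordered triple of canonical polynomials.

tr(a^-1) = tr(a) = x
tr(b^2) = tr(b) * tr(b) - tr(1)   [square of b] = y^2 - 2
tr(b a b) = tr(b) * tr(a b) - tr(a)   [square of b] = y*z - x
reduce: tr(b a b^2) = tr(b) * tr(b a b) - tr(b a)   [square of b] = y^2*z - x*y - z
tr(a b a b) = tr(b a) * tr(b a) - tr(1)   [split at a repeated b] = z^2 - 2
reduce: tr(a b a) = tr(a) * tr(b a) - tr(b)   [square of a] = x*z - y
so tr(b a b^2 a) = tr(b) * tr(a b a b) - tr(a b a)   [square of b] = y*z^2 - x*z - y
tr(a b^2 a^-1 b) = tr(b a b^2) * tr(a) - tr(b a b^2 a)   [inverse elimination on a] = x*y^2*z - x^2*y - y*z^2 + y
so tr(b a^-1 b^-1 a b) = tr(a b^2 a^-1) * tr(b) - tr(a b^2 a^-1 b)   [inverse elimination on b] = -x*y^2*z + x^2*y + y^3 + y*z^2 - 3*y
tr(a b a b a) = tr(a) * tr(b a b a) - tr(b a b)   [square of a] = x*z^2 - y*z - x
so tr(a b a b a b) = tr(b a) * tr(b a b a) - tr(b^-1 a^-1)   [split at a repeated b] = z^3 - 3*z
tr(b^-1 a b a b a) = tr(a b a b a) * tr(b) - tr(a b a b a b)   [inverse elimination on b] = x*y*z^2 - y^2*z - z^3 - x*y + 3*z
reduce: tr(b a^-1 b^-1 a b a) = tr(b^-1 a b a b) * tr(a) - tr(b^-1 a b a b a)   [inverse elimination on a] = -x*y*z^2 + x^2*z + y^2*z + z^3 - 3*z
tr(a^-1 b a^-1 b^-1 a b) = tr(b a^-1 b^-1 a b) * tr(a) - tr(b a^-1 b^-1 a b a)   [inverse elimination on a] = -x^2*y^2*z + x^3*y + x*y^3 + 2*x*y*z^2 - x^2*z - y^2*z - z^3 - 3*x*y + 3*z
tr(a^-1 b^-1 a b^-1 a^-1 b) = tr(a^-1 b a^-1 b^-1 a) * tr(b) - tr(a^-1 b a^-1 b^-1 a b)   [inverse elimination on b] = x^2*y^2*z - x^3*y - x*y^3 - 2*x*y*z^2 + x^2*z + y^2*z + z^3 + 4*x*y - 3*z
tr(a^-1 b a b) = tr(b a b) * tr(a) - tr(b a b a) = x*y*z - x^2 - z^2 + 2
so tr(a b^-1 a^-1 b) = tr(a^-1 b a) * tr(b) - tr(a^-1 b a b) = -x*y*z + x^2 + y^2 + z^2 - 2
tr(a^2) = tr(a) * tr(a) - tr(1) = x^2 - 2
so tr(b a^2 b) = tr(b) * tr(a^2 b) - tr(a^2) = x*y*z - x^2 - y^2 + 2
tr(b^2 a^2 b) = tr(b) * tr(b a^2 b) - tr(b a^2) = x*y^2*z - x^2*y - y^3 - x*z + 3*y
tr(b^2 a^2 b a) = tr(a) * tr(b a b^2 a) - tr(b a b^2) = x*y*z^2 - x^2*z - y^2*z + z
so tr(a b a^-1 b^2 a) = tr(b^2 a^2 b) * tr(a) - tr(b^2 a^2 b a) = x^2*y^2*z - x^3*y - x*y^3 - x*y*z^2 + y^2*z + 3*x*y - z
tr(b^2 a b a b) = tr(b) * tr(b a b a b) - tr(b a b a) = y^2*z^2 - x*y*z - y^2 - z^2 + 2
reduce: tr(b^2 a b a b a) = tr(b) * tr(a b a b a b) - tr(a b a b a) = y*z^3 - x*z^2 - 2*y*z + x
so tr(a b a^-1 b^2 a b) = tr(b^2 a b a b) * tr(a) - tr(b^2 a b a b a) = x*y^2*z^2 - x^2*y*z - y*z^3 - x*y^2 + 2*y*z + x
tr(a^-1 b^2 a b^-1 a b) = tr(a b a^-1 b^2 a) * tr(b) - tr(a b a^-1 b^2 a b) = x^2*y^3*z - x^3*y^2 - x*y^4 - 2*x*y^2*z^2 + x^2*y*z + y^3*z + y*z^3 + 4*x*y^2 - 3*y*z - x
tr(b^-1 a b^-1 a^-1 b^2 a) = tr(a^-1 b^2 a b^-1 a) * tr(b) - tr(a^-1 b^2 a b^-1 a b) = -x^2*y^3*z + x^3*y^2 + x*y^4 + 2*x*y^2*z^2 - x^2*y*z - y^3*z - y*z^3 - 4*x*y^2 + 4*y*z + x
so tr(a^-1 b^-1 a b^-1 a^-1 b^2) = tr(b^-1 a b^-1 a^-1 b^2) * tr(a) - tr(b^-1 a b^-1 a^-1 b^2 a) = x^2*y^3*z - x^3*y^2 - x*y^4 - 2*x*y^2*z^2 + y^3*z + y*z^3 + x^3 + 5*x*y^2 + x*z^2 - 4*y*z - 3*x
assemble the triple (tr(r) - 2; tr(r a) - x; tr(r b) - y)

x^2*y^2*z - x^3*y - x*y^3 - 2*x*y*z^2 + x^2*z + y^2*z + z^3 + 4*x*y - 3*z - 2; -x + y; x^2*y^3*z - x^3*y^2 - x*y^4 - 2*x*y^2*z^2 + y^3*z + y*z^3 + x^3 + 5*x*y^2 + x*z^2 - 4*y*z - 3*x - y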